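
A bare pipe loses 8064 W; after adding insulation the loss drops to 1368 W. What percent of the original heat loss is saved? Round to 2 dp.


Savings = ((8064-1368)/8064)*100 = 83.04 %

83.04 %


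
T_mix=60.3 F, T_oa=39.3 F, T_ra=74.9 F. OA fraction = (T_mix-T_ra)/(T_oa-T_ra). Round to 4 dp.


frac = (60.3 - 74.9) / (39.3 - 74.9) = 0.4101

0.4101


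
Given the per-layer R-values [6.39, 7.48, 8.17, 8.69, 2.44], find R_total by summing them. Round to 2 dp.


R_total = 6.39 + 7.48 + 8.17 + 8.69 + 2.44 = 33.17

33.17


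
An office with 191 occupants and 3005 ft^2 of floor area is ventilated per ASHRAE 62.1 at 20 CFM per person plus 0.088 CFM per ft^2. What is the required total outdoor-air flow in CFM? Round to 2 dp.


Total = 191*20 + 3005*0.088 = 4084.44 CFM

4084.44 CFM


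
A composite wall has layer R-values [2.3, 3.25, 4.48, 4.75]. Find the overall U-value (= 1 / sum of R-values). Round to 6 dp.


R_total = 2.3 + 3.25 + 4.48 + 4.75 = 14.78
U = 1/14.78 = 0.067659

0.067659


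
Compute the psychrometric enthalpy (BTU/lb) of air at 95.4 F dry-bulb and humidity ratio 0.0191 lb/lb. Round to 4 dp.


h = 0.24*95.4 + 0.0191*(1061+0.444*95.4) = 43.9701 BTU/lb

43.9701 BTU/lb


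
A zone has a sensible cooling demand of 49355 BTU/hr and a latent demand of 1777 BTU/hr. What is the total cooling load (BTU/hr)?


Qt = 49355 + 1777 = 51132 BTU/hr

51132 BTU/hr


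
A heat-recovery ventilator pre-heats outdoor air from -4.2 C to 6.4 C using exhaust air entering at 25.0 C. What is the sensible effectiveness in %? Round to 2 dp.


eff = (6.4-(-4.2))/(25.0-(-4.2))*100 = 36.30 %

36.30 %


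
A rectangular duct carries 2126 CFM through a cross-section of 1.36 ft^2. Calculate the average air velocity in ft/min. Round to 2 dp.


V = 2126 / 1.36 = 1563.24 ft/min

1563.24 ft/min


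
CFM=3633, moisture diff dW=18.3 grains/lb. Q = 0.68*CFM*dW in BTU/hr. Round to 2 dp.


Q = 0.68 * 3633 * 18.3 = 45209.05 BTU/hr

45209.05 BTU/hr


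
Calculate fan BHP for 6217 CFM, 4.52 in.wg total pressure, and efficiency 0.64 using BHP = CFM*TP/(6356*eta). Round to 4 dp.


BHP = 6217 * 4.52 / (6356 * 0.64) = 6.9080 hp

6.9080 hp


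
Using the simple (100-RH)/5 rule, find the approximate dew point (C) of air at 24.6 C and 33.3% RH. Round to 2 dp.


Td = 24.6 - (100-33.3)/5 = 11.26 C

11.26 C


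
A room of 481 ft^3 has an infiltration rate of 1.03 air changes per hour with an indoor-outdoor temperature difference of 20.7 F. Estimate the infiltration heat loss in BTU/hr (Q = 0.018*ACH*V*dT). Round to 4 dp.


Q = 0.018 * 1.03 * 481 * 20.7 = 184.5972 BTU/hr

184.5972 BTU/hr


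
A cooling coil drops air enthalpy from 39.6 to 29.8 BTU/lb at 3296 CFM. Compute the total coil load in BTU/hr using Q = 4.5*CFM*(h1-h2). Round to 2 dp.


Q = 4.5 * 3296 * (39.6 - 29.8) = 145353.60 BTU/hr

145353.60 BTU/hr


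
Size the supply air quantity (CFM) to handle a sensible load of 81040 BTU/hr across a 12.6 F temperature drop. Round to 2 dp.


CFM = 81040 / (1.08 * 12.6) = 5955.32

5955.32 CFM


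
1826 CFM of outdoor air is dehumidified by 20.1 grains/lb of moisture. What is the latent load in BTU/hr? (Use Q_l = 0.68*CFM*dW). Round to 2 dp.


Q = 0.68 * 1826 * 20.1 = 24957.77 BTU/hr

24957.77 BTU/hr


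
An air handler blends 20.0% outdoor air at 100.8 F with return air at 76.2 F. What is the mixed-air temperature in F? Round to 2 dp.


T_mix = 76.2 + (20.0/100)*(100.8-76.2) = 81.12 F

81.12 F


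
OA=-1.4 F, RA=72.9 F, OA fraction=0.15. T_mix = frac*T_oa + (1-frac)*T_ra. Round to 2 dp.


T_mix = 0.15*(-1.4) + 0.85*72.9 = 61.76 F

61.76 F


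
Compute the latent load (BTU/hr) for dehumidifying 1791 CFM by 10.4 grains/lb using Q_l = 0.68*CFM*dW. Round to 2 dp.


Q = 0.68 * 1791 * 10.4 = 12665.95 BTU/hr

12665.95 BTU/hr


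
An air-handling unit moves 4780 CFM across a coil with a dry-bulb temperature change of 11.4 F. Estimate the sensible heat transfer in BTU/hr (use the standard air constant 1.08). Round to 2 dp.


Q = 1.08 * 4780 * 11.4 = 58851.36 BTU/hr

58851.36 BTU/hr


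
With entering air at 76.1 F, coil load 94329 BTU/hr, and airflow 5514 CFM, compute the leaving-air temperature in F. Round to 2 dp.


dT = 94329/(1.08*5514) = 15.8400
T_leave = 76.1 - 15.8400 = 60.26 F

60.26 F


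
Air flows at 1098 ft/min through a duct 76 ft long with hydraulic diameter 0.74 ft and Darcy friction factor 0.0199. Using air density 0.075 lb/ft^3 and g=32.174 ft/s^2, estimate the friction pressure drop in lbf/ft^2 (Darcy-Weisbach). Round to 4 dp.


v_fps = 1098/60 = 18.3 ft/s
dp = 0.0199*(76/0.74)*0.075*18.3^2/(2*32.174) = 0.7977 lbf/ft^2

0.7977 lbf/ft^2


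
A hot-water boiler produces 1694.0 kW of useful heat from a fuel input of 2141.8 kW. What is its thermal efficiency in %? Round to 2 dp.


eta = (1694.0/2141.8)*100 = 79.09 %

79.09 %


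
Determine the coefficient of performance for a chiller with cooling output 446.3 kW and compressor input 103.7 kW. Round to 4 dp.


COP = 446.3 / 103.7 = 4.3038

4.3038


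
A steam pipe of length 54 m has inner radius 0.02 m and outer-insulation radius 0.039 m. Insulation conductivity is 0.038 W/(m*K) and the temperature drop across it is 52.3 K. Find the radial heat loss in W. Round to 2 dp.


Q = 2*pi*0.038*54*52.3/ln(0.039/0.02) = 1009.70 W

1009.70 W


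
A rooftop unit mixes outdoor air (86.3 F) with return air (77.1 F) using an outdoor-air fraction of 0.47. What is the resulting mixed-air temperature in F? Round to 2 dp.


T_mix = 0.47*86.3 + 0.53*77.1 = 81.42 F

81.42 F


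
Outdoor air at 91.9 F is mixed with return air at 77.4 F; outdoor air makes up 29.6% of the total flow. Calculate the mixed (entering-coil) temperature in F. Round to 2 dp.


T_mix = 77.4 + (29.6/100)*(91.9-77.4) = 81.69 F

81.69 F


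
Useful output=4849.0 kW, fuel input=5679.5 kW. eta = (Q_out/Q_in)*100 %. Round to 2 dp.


eta = (4849.0/5679.5)*100 = 85.38 %

85.38 %


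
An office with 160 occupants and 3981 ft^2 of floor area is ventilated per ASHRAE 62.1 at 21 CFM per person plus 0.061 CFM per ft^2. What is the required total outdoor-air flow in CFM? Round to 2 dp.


Total = 160*21 + 3981*0.061 = 3602.84 CFM

3602.84 CFM


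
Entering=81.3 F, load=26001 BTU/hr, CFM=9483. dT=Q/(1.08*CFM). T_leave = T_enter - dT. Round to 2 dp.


dT = 26001/(1.08*9483) = 2.5388
T_leave = 81.3 - 2.5388 = 78.76 F

78.76 F


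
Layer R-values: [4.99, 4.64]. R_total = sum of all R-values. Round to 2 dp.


R_total = 4.99 + 4.64 = 9.63

9.63


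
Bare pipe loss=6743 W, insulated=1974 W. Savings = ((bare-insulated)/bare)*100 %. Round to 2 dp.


Savings = ((6743-1974)/6743)*100 = 70.73 %

70.73 %


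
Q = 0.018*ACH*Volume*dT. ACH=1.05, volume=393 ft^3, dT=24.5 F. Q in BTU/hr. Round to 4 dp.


Q = 0.018 * 1.05 * 393 * 24.5 = 181.9787 BTU/hr

181.9787 BTU/hr


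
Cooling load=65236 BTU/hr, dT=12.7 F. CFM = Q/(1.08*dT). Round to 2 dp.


CFM = 65236 / (1.08 * 12.7) = 4756.20

4756.20 CFM


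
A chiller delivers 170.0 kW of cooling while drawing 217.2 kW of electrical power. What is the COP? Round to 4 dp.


COP = 170.0 / 217.2 = 0.7827

0.7827


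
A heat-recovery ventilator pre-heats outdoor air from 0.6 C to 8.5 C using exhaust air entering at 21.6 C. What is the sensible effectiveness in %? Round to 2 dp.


eff = (8.5-0.6)/(21.6-0.6)*100 = 37.62 %

37.62 %


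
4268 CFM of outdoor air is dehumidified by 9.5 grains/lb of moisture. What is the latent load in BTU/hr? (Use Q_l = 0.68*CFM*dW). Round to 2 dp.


Q = 0.68 * 4268 * 9.5 = 27571.28 BTU/hr

27571.28 BTU/hr


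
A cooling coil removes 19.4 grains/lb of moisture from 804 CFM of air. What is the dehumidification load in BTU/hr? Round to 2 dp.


Q = 0.68 * 804 * 19.4 = 10606.37 BTU/hr

10606.37 BTU/hr


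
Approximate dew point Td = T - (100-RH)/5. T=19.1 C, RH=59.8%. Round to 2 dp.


Td = 19.1 - (100-59.8)/5 = 11.06 C

11.06 C


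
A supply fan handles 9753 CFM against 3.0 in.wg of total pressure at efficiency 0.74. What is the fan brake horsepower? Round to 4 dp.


BHP = 9753 * 3.0 / (6356 * 0.74) = 6.2208 hp

6.2208 hp


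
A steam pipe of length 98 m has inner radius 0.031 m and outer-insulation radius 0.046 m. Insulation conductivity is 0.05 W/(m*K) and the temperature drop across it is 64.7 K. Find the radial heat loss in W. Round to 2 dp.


Q = 2*pi*0.05*98*64.7/ln(0.046/0.031) = 5047.35 W

5047.35 W


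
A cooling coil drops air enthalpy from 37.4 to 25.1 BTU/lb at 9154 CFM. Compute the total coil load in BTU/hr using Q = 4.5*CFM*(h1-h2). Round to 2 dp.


Q = 4.5 * 9154 * (37.4 - 25.1) = 506673.90 BTU/hr

506673.90 BTU/hr


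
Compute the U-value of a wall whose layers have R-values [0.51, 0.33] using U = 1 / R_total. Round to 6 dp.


R_total = 0.51 + 0.33 = 0.84
U = 1/0.84 = 1.190476

1.190476


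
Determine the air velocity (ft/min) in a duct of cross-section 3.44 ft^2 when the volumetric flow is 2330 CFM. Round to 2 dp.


V = 2330 / 3.44 = 677.33 ft/min

677.33 ft/min


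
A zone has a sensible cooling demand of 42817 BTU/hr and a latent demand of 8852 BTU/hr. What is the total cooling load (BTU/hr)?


Qt = 42817 + 8852 = 51669 BTU/hr

51669 BTU/hr


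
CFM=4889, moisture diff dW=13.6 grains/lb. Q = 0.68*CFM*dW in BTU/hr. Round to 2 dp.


Q = 0.68 * 4889 * 13.6 = 45213.47 BTU/hr

45213.47 BTU/hr


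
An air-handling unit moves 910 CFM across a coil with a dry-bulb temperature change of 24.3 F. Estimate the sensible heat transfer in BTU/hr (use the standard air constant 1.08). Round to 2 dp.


Q = 1.08 * 910 * 24.3 = 23882.04 BTU/hr

23882.04 BTU/hr


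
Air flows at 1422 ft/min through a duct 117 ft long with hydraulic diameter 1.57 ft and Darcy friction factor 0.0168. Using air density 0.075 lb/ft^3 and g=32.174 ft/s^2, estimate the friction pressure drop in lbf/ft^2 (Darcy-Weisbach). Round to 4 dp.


v_fps = 1422/60 = 23.7 ft/s
dp = 0.0168*(117/1.57)*0.075*23.7^2/(2*32.174) = 0.8196 lbf/ft^2

0.8196 lbf/ft^2


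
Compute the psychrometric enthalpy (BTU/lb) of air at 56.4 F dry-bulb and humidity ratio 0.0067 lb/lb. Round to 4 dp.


h = 0.24*56.4 + 0.0067*(1061+0.444*56.4) = 20.8125 BTU/lb

20.8125 BTU/lb


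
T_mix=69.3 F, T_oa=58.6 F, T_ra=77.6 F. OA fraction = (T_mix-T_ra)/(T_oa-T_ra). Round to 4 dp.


frac = (69.3 - 77.6) / (58.6 - 77.6) = 0.4368

0.4368


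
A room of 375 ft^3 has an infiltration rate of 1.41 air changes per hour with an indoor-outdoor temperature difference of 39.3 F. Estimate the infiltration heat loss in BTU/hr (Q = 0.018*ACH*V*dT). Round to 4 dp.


Q = 0.018 * 1.41 * 375 * 39.3 = 374.0378 BTU/hr

374.0378 BTU/hr


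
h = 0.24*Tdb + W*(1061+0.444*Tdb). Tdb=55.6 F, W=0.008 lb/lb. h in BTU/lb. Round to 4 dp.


h = 0.24*55.6 + 0.008*(1061+0.444*55.6) = 22.0295 BTU/lb

22.0295 BTU/lb


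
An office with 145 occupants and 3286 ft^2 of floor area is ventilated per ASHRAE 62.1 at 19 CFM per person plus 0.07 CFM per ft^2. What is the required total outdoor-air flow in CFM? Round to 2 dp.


Total = 145*19 + 3286*0.07 = 2985.02 CFM

2985.02 CFM


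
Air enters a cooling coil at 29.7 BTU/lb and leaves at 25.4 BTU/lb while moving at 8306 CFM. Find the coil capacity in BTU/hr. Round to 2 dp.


Q = 4.5 * 8306 * (29.7 - 25.4) = 160721.10 BTU/hr

160721.10 BTU/hr


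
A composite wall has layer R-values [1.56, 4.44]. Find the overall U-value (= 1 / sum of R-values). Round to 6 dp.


R_total = 1.56 + 4.44 = 6.00
U = 1/6.00 = 0.166667

0.166667


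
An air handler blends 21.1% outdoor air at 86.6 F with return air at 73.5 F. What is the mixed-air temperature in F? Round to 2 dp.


T_mix = 73.5 + (21.1/100)*(86.6-73.5) = 76.26 F

76.26 F


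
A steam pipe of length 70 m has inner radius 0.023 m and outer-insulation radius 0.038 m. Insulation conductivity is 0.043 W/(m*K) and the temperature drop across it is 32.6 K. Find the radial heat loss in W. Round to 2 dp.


Q = 2*pi*0.043*70*32.6/ln(0.038/0.023) = 1227.95 W

1227.95 W


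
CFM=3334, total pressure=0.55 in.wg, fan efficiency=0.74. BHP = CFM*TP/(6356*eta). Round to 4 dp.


BHP = 3334 * 0.55 / (6356 * 0.74) = 0.3899 hp

0.3899 hp


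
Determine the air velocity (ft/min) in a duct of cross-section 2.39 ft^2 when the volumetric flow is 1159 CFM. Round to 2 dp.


V = 1159 / 2.39 = 484.94 ft/min

484.94 ft/min


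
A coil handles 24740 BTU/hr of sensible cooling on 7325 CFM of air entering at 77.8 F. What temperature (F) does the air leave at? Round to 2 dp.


dT = 24740/(1.08*7325) = 3.1273
T_leave = 77.8 - 3.1273 = 74.67 F

74.67 F


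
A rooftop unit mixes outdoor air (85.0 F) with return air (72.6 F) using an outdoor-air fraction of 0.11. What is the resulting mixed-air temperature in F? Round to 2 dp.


T_mix = 0.11*85.0 + 0.89*72.6 = 73.96 F

73.96 F


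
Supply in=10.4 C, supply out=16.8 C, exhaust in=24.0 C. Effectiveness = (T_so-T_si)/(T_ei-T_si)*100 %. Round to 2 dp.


eff = (16.8-10.4)/(24.0-10.4)*100 = 47.06 %

47.06 %


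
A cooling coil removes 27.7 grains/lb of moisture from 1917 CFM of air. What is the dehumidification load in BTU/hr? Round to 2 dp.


Q = 0.68 * 1917 * 27.7 = 36108.61 BTU/hr

36108.61 BTU/hr


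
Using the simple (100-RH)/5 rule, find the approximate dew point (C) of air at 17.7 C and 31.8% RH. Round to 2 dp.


Td = 17.7 - (100-31.8)/5 = 4.06 C

4.06 C


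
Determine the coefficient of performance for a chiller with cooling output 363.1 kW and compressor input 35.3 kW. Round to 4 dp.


COP = 363.1 / 35.3 = 10.2861

10.2861


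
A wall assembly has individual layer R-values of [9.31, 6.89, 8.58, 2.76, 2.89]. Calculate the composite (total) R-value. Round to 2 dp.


R_total = 9.31 + 6.89 + 8.58 + 2.76 + 2.89 = 30.43

30.43


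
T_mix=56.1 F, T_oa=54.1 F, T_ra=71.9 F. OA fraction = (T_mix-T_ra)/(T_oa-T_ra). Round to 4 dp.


frac = (56.1 - 71.9) / (54.1 - 71.9) = 0.8876

0.8876


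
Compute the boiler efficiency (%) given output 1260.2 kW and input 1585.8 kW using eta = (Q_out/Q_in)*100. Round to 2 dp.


eta = (1260.2/1585.8)*100 = 79.47 %

79.47 %


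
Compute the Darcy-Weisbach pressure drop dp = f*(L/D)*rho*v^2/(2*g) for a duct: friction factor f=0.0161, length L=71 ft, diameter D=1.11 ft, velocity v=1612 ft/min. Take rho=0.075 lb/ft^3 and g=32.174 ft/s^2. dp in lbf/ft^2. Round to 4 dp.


v_fps = 1612/60 = 26.8667 ft/s
dp = 0.0161*(71/1.11)*0.075*26.8667^2/(2*32.174) = 0.8664 lbf/ft^2

0.8664 lbf/ft^2


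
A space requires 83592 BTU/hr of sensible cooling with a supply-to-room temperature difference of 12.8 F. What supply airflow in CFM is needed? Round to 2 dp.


CFM = 83592 / (1.08 * 12.8) = 6046.88

6046.88 CFM


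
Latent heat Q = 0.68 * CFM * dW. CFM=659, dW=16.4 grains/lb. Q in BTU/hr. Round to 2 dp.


Q = 0.68 * 659 * 16.4 = 7349.17 BTU/hr

7349.17 BTU/hr


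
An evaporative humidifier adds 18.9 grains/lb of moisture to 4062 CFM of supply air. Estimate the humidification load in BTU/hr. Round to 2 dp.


Q = 0.68 * 4062 * 18.9 = 52204.82 BTU/hr

52204.82 BTU/hr


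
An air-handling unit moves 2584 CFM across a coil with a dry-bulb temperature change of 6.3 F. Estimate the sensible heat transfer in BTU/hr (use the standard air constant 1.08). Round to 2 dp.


Q = 1.08 * 2584 * 6.3 = 17581.54 BTU/hr

17581.54 BTU/hr


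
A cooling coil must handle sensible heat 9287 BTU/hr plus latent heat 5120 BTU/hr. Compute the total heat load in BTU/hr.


Qt = 9287 + 5120 = 14407 BTU/hr

14407 BTU/hr


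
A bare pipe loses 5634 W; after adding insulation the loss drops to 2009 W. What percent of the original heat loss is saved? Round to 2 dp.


Savings = ((5634-2009)/5634)*100 = 64.34 %

64.34 %


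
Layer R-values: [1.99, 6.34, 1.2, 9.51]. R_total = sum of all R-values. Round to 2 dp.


R_total = 1.99 + 6.34 + 1.2 + 9.51 = 19.04

19.04


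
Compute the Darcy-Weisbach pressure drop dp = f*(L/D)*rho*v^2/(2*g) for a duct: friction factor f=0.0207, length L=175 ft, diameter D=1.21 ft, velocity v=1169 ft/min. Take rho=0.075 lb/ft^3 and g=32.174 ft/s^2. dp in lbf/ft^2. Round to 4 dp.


v_fps = 1169/60 = 19.4833 ft/s
dp = 0.0207*(175/1.21)*0.075*19.4833^2/(2*32.174) = 1.3246 lbf/ft^2

1.3246 lbf/ft^2


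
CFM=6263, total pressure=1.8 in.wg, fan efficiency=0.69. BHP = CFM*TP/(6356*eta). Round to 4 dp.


BHP = 6263 * 1.8 / (6356 * 0.69) = 2.5705 hp

2.5705 hp


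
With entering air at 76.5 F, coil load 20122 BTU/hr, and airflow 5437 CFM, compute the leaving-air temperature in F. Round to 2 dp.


dT = 20122/(1.08*5437) = 3.4268
T_leave = 76.5 - 3.4268 = 73.07 F

73.07 F


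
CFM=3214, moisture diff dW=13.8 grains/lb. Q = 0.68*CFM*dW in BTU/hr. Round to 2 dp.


Q = 0.68 * 3214 * 13.8 = 30160.18 BTU/hr

30160.18 BTU/hr


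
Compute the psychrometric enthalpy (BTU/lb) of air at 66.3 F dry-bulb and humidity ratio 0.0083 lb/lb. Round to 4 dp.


h = 0.24*66.3 + 0.0083*(1061+0.444*66.3) = 24.9626 BTU/lb

24.9626 BTU/lb


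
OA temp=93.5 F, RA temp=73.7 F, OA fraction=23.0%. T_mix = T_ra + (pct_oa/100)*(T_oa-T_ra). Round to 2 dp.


T_mix = 73.7 + (23.0/100)*(93.5-73.7) = 78.25 F

78.25 F


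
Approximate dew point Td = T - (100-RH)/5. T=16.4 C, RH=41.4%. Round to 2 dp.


Td = 16.4 - (100-41.4)/5 = 4.68 C

4.68 C


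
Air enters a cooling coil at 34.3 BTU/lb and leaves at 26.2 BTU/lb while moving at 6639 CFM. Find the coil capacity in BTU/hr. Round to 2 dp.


Q = 4.5 * 6639 * (34.3 - 26.2) = 241991.55 BTU/hr

241991.55 BTU/hr


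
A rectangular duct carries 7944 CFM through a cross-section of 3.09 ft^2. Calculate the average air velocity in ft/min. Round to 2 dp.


V = 7944 / 3.09 = 2570.87 ft/min

2570.87 ft/min


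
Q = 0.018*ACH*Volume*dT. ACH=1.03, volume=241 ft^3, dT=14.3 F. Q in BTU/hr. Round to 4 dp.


Q = 0.018 * 1.03 * 241 * 14.3 = 63.8944 BTU/hr

63.8944 BTU/hr


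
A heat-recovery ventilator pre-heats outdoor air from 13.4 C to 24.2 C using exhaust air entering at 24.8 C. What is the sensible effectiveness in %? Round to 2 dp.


eff = (24.2-13.4)/(24.8-13.4)*100 = 94.74 %

94.74 %


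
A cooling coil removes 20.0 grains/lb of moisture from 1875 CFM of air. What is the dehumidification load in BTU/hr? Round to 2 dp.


Q = 0.68 * 1875 * 20.0 = 25500.00 BTU/hr

25500.00 BTU/hr


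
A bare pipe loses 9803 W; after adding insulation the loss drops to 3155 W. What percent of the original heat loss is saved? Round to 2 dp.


Savings = ((9803-3155)/9803)*100 = 67.82 %

67.82 %


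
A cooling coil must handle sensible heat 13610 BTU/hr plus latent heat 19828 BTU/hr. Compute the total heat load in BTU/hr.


Qt = 13610 + 19828 = 33438 BTU/hr

33438 BTU/hr


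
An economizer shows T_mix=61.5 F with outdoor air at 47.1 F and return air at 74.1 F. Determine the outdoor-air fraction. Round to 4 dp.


frac = (61.5 - 74.1) / (47.1 - 74.1) = 0.4667

0.4667


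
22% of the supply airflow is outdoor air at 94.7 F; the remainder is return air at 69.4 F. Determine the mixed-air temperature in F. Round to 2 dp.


T_mix = 0.22*94.7 + 0.78*69.4 = 74.97 F

74.97 F


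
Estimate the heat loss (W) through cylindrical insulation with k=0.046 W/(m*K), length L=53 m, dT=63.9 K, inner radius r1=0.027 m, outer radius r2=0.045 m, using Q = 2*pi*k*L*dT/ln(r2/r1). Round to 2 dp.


Q = 2*pi*0.046*53*63.9/ln(0.045/0.027) = 1916.20 W

1916.20 W


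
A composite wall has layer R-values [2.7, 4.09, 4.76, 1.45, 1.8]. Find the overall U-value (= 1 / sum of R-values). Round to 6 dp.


R_total = 2.7 + 4.09 + 4.76 + 1.45 + 1.8 = 14.80
U = 1/14.80 = 0.067568

0.067568


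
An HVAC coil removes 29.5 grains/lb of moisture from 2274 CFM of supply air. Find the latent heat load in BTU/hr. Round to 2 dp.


Q = 0.68 * 2274 * 29.5 = 45616.44 BTU/hr

45616.44 BTU/hr


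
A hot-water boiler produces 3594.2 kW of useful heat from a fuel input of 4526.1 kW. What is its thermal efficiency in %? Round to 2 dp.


eta = (3594.2/4526.1)*100 = 79.41 %

79.41 %


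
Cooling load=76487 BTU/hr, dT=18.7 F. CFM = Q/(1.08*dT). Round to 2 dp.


CFM = 76487 / (1.08 * 18.7) = 3787.24

3787.24 CFM


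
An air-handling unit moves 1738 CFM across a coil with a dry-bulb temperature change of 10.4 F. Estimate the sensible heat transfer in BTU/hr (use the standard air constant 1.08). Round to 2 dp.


Q = 1.08 * 1738 * 10.4 = 19521.22 BTU/hr

19521.22 BTU/hr


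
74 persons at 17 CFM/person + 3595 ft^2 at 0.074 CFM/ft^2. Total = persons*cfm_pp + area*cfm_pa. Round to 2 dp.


Total = 74*17 + 3595*0.074 = 1524.03 CFM

1524.03 CFM


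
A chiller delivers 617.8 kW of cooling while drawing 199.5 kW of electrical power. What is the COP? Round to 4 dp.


COP = 617.8 / 199.5 = 3.0967

3.0967


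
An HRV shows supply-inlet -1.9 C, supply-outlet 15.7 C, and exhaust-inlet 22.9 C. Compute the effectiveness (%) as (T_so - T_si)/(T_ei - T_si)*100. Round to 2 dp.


eff = (15.7-(-1.9))/(22.9-(-1.9))*100 = 70.97 %

70.97 %


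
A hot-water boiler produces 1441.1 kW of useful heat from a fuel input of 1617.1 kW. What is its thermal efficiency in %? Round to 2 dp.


eta = (1441.1/1617.1)*100 = 89.12 %

89.12 %


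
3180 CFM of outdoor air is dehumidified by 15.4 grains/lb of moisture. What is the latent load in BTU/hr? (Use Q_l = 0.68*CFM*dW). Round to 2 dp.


Q = 0.68 * 3180 * 15.4 = 33300.96 BTU/hr

33300.96 BTU/hr


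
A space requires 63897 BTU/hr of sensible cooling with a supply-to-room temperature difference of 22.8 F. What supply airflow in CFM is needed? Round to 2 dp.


CFM = 63897 / (1.08 * 22.8) = 2594.91

2594.91 CFM


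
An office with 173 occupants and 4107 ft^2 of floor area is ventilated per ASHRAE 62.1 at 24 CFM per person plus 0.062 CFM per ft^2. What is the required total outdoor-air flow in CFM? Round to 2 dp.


Total = 173*24 + 4107*0.062 = 4406.63 CFM

4406.63 CFM


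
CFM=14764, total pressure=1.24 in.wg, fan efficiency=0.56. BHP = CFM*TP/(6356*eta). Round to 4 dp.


BHP = 14764 * 1.24 / (6356 * 0.56) = 5.1434 hp

5.1434 hp


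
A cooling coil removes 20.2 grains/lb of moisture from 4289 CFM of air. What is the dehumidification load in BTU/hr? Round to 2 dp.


Q = 0.68 * 4289 * 20.2 = 58913.70 BTU/hr

58913.70 BTU/hr


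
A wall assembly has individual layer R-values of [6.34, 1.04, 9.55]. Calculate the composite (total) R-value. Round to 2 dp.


R_total = 6.34 + 1.04 + 9.55 = 16.93

16.93


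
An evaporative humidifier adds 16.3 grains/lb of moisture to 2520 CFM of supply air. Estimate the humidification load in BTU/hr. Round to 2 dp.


Q = 0.68 * 2520 * 16.3 = 27931.68 BTU/hr

27931.68 BTU/hr


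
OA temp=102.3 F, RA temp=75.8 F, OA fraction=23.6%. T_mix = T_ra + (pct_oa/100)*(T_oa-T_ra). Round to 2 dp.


T_mix = 75.8 + (23.6/100)*(102.3-75.8) = 82.05 F

82.05 F


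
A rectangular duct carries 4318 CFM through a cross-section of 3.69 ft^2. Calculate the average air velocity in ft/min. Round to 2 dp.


V = 4318 / 3.69 = 1170.19 ft/min

1170.19 ft/min


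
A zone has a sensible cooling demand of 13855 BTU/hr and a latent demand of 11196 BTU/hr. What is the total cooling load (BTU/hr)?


Qt = 13855 + 11196 = 25051 BTU/hr

25051 BTU/hr


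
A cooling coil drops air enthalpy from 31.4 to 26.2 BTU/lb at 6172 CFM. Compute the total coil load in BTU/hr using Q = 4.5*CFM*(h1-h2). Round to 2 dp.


Q = 4.5 * 6172 * (31.4 - 26.2) = 144424.80 BTU/hr

144424.80 BTU/hr


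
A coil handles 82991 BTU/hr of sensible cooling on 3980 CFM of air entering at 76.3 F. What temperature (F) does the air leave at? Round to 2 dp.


dT = 82991/(1.08*3980) = 19.3074
T_leave = 76.3 - 19.3074 = 56.99 F

56.99 F


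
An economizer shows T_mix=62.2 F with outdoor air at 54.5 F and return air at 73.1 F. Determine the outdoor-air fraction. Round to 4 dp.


frac = (62.2 - 73.1) / (54.5 - 73.1) = 0.5860

0.5860


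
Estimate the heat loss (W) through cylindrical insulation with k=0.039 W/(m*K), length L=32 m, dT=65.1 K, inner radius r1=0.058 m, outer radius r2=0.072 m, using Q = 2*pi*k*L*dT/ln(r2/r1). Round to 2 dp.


Q = 2*pi*0.039*32*65.1/ln(0.072/0.058) = 2360.88 W

2360.88 W


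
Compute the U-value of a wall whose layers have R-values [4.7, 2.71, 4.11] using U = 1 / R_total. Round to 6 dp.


R_total = 4.7 + 2.71 + 4.11 = 11.52
U = 1/11.52 = 0.086806

0.086806


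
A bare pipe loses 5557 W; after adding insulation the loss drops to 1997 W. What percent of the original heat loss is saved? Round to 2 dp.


Savings = ((5557-1997)/5557)*100 = 64.06 %

64.06 %


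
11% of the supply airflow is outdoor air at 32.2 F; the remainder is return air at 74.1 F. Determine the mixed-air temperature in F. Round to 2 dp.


T_mix = 0.11*32.2 + 0.89*74.1 = 69.49 F

69.49 F


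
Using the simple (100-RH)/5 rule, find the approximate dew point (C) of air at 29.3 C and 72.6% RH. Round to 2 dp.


Td = 29.3 - (100-72.6)/5 = 23.82 C

23.82 C


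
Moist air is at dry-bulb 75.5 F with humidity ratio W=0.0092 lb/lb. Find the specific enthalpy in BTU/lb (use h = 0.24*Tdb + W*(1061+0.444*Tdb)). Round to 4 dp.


h = 0.24*75.5 + 0.0092*(1061+0.444*75.5) = 28.1896 BTU/lb

28.1896 BTU/lb


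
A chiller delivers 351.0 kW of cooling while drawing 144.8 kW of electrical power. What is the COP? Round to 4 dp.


COP = 351.0 / 144.8 = 2.4240

2.4240


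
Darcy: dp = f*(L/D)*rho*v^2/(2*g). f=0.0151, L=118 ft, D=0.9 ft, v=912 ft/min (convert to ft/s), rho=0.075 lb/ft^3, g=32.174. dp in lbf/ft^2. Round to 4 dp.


v_fps = 912/60 = 15.2 ft/s
dp = 0.0151*(118/0.9)*0.075*15.2^2/(2*32.174) = 0.5331 lbf/ft^2

0.5331 lbf/ft^2


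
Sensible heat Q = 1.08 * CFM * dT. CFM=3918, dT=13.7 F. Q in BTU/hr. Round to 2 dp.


Q = 1.08 * 3918 * 13.7 = 57970.73 BTU/hr

57970.73 BTU/hr


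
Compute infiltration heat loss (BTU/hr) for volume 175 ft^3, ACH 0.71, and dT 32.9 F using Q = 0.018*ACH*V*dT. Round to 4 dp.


Q = 0.018 * 0.71 * 175 * 32.9 = 73.5809 BTU/hr

73.5809 BTU/hr


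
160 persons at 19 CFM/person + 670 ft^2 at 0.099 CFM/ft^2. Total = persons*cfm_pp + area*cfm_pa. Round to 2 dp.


Total = 160*19 + 670*0.099 = 3106.33 CFM

3106.33 CFM


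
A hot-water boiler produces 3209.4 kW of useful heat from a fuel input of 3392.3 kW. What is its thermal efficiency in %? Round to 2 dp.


eta = (3209.4/3392.3)*100 = 94.61 %

94.61 %


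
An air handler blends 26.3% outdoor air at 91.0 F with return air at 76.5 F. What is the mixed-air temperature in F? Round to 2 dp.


T_mix = 76.5 + (26.3/100)*(91.0-76.5) = 80.31 F

80.31 F


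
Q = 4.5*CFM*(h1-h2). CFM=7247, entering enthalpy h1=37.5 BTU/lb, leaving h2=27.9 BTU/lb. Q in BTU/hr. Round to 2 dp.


Q = 4.5 * 7247 * (37.5 - 27.9) = 313070.40 BTU/hr

313070.40 BTU/hr


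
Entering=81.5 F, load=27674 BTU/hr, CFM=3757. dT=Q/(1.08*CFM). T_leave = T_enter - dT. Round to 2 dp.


dT = 27674/(1.08*3757) = 6.8204
T_leave = 81.5 - 6.8204 = 74.68 F

74.68 F


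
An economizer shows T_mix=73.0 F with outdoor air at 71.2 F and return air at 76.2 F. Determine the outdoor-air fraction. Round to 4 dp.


frac = (73.0 - 76.2) / (71.2 - 76.2) = 0.6400

0.6400


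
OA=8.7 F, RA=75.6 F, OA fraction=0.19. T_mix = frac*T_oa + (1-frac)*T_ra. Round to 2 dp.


T_mix = 0.19*8.7 + 0.81*75.6 = 62.89 F

62.89 F


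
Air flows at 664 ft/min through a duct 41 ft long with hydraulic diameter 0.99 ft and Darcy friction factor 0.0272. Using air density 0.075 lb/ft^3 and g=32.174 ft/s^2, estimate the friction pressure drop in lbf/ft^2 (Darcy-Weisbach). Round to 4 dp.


v_fps = 664/60 = 11.0667 ft/s
dp = 0.0272*(41/0.99)*0.075*11.0667^2/(2*32.174) = 0.1608 lbf/ft^2

0.1608 lbf/ft^2


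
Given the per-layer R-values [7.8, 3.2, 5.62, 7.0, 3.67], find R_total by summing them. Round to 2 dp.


R_total = 7.8 + 3.2 + 5.62 + 7.0 + 3.67 = 27.29

27.29


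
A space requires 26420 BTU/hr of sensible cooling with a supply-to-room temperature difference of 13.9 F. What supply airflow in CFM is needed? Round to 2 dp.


CFM = 26420 / (1.08 * 13.9) = 1759.93

1759.93 CFM


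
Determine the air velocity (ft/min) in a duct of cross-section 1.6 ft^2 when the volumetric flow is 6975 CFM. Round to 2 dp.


V = 6975 / 1.6 = 4359.38 ft/min

4359.38 ft/min


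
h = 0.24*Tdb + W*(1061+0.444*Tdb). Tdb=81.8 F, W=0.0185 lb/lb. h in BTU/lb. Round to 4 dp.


h = 0.24*81.8 + 0.0185*(1061+0.444*81.8) = 39.9324 BTU/lb

39.9324 BTU/lb


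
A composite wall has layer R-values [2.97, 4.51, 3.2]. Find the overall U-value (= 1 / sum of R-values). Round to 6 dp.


R_total = 2.97 + 4.51 + 3.2 = 10.68
U = 1/10.68 = 0.093633

0.093633


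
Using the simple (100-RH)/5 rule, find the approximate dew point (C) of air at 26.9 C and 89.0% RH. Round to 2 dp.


Td = 26.9 - (100-89.0)/5 = 24.70 C

24.70 C


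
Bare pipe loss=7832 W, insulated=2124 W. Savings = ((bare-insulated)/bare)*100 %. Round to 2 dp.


Savings = ((7832-2124)/7832)*100 = 72.88 %

72.88 %


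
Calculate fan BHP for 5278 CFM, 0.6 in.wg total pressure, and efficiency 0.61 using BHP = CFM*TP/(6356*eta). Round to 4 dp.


BHP = 5278 * 0.6 / (6356 * 0.61) = 0.8168 hp

0.8168 hp


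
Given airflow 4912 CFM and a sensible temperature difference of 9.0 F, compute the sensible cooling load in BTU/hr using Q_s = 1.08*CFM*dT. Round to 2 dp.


Q = 1.08 * 4912 * 9.0 = 47744.64 BTU/hr

47744.64 BTU/hr


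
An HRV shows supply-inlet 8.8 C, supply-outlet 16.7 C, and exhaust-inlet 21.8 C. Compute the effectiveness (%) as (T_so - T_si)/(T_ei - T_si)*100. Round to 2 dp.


eff = (16.7-8.8)/(21.8-8.8)*100 = 60.77 %

60.77 %


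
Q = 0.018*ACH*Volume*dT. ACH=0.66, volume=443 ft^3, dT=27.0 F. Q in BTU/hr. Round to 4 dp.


Q = 0.018 * 0.66 * 443 * 27.0 = 142.0967 BTU/hr

142.0967 BTU/hr


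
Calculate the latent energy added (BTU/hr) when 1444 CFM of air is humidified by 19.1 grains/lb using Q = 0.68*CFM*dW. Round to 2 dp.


Q = 0.68 * 1444 * 19.1 = 18754.67 BTU/hr

18754.67 BTU/hr


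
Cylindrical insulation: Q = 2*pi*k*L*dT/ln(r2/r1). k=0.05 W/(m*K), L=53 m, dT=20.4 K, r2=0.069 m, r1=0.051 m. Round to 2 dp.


Q = 2*pi*0.05*53*20.4/ln(0.069/0.051) = 1123.69 W

1123.69 W


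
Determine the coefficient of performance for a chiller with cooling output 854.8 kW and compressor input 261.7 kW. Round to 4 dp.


COP = 854.8 / 261.7 = 3.2663

3.2663


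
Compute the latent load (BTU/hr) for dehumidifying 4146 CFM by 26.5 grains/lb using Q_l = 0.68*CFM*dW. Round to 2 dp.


Q = 0.68 * 4146 * 26.5 = 74710.92 BTU/hr

74710.92 BTU/hr


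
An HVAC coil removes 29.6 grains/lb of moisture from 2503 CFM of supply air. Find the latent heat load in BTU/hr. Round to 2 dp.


Q = 0.68 * 2503 * 29.6 = 50380.38 BTU/hr

50380.38 BTU/hr


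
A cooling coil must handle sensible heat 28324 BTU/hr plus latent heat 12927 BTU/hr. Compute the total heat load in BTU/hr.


Qt = 28324 + 12927 = 41251 BTU/hr

41251 BTU/hr


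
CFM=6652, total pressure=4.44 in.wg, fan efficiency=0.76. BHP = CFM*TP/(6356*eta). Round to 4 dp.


BHP = 6652 * 4.44 / (6356 * 0.76) = 6.1142 hp

6.1142 hp


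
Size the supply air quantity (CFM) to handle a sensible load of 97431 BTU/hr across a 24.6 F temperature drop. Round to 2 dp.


CFM = 97431 / (1.08 * 24.6) = 3667.23

3667.23 CFM


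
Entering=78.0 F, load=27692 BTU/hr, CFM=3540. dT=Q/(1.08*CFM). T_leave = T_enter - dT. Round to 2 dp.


dT = 27692/(1.08*3540) = 7.2431
T_leave = 78.0 - 7.2431 = 70.76 F

70.76 F


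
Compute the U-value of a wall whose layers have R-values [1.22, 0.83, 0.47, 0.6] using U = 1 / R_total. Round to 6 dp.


R_total = 1.22 + 0.83 + 0.47 + 0.6 = 3.12
U = 1/3.12 = 0.320513

0.320513


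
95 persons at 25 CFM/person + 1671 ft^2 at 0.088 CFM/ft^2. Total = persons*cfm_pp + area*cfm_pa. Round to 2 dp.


Total = 95*25 + 1671*0.088 = 2522.05 CFM

2522.05 CFM


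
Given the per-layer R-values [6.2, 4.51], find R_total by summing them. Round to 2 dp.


R_total = 6.2 + 4.51 = 10.71

10.71


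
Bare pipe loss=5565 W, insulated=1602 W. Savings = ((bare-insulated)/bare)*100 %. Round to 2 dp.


Savings = ((5565-1602)/5565)*100 = 71.21 %

71.21 %


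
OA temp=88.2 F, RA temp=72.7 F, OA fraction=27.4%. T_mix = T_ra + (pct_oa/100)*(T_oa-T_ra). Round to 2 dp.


T_mix = 72.7 + (27.4/100)*(88.2-72.7) = 76.95 F

76.95 F


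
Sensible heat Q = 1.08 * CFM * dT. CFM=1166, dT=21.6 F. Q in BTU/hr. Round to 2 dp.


Q = 1.08 * 1166 * 21.6 = 27200.45 BTU/hr

27200.45 BTU/hr


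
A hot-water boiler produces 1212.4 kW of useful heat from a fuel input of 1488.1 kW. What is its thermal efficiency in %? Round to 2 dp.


eta = (1212.4/1488.1)*100 = 81.47 %

81.47 %


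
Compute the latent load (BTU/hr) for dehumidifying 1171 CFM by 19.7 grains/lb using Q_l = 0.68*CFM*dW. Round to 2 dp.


Q = 0.68 * 1171 * 19.7 = 15686.72 BTU/hr

15686.72 BTU/hr


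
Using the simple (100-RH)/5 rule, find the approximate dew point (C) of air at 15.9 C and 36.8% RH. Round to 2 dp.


Td = 15.9 - (100-36.8)/5 = 3.26 C

3.26 C


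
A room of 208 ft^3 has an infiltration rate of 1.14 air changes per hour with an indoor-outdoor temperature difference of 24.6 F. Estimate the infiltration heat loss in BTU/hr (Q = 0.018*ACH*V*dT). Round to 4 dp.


Q = 0.018 * 1.14 * 208 * 24.6 = 104.9967 BTU/hr

104.9967 BTU/hr


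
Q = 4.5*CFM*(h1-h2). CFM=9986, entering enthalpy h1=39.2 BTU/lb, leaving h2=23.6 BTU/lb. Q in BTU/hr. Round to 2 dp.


Q = 4.5 * 9986 * (39.2 - 23.6) = 701017.20 BTU/hr

701017.20 BTU/hr


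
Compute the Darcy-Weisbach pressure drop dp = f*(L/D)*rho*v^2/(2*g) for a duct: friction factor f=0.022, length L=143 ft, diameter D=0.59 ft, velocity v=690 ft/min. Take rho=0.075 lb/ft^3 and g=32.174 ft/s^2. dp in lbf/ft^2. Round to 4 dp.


v_fps = 690/60 = 11.5 ft/s
dp = 0.022*(143/0.59)*0.075*11.5^2/(2*32.174) = 0.8219 lbf/ft^2

0.8219 lbf/ft^2


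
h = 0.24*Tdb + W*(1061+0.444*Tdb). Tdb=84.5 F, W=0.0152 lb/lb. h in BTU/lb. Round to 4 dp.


h = 0.24*84.5 + 0.0152*(1061+0.444*84.5) = 36.9775 BTU/lb

36.9775 BTU/lb


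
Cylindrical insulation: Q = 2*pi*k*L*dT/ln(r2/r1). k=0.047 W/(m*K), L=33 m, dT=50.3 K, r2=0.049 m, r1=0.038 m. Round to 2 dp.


Q = 2*pi*0.047*33*50.3/ln(0.049/0.038) = 1928.08 W

1928.08 W


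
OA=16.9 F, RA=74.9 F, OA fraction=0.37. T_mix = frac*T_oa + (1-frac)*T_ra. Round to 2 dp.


T_mix = 0.37*16.9 + 0.63*74.9 = 53.44 F

53.44 F


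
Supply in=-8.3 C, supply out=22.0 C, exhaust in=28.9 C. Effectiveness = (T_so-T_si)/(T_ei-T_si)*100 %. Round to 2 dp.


eff = (22.0-(-8.3))/(28.9-(-8.3))*100 = 81.45 %

81.45 %


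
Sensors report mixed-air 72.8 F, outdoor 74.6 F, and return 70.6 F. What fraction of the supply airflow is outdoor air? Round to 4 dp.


frac = (72.8 - 70.6) / (74.6 - 70.6) = 0.5500

0.5500


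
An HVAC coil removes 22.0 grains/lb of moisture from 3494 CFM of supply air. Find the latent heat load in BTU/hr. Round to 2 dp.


Q = 0.68 * 3494 * 22.0 = 52270.24 BTU/hr

52270.24 BTU/hr


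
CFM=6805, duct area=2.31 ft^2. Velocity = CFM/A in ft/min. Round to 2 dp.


V = 6805 / 2.31 = 2945.89 ft/min

2945.89 ft/min


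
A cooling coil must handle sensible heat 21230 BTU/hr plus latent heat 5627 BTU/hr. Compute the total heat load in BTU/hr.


Qt = 21230 + 5627 = 26857 BTU/hr

26857 BTU/hr


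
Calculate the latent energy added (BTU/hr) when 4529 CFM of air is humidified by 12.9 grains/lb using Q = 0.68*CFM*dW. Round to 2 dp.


Q = 0.68 * 4529 * 12.9 = 39728.39 BTU/hr

39728.39 BTU/hr


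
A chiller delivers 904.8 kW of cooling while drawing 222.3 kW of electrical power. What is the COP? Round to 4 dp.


COP = 904.8 / 222.3 = 4.0702

4.0702


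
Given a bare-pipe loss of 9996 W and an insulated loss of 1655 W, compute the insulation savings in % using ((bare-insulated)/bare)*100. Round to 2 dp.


Savings = ((9996-1655)/9996)*100 = 83.44 %

83.44 %


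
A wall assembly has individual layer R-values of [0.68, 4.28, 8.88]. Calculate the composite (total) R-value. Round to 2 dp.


R_total = 0.68 + 4.28 + 8.88 = 13.84

13.84


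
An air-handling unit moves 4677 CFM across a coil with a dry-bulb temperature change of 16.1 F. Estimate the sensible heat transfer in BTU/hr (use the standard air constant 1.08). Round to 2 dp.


Q = 1.08 * 4677 * 16.1 = 81323.68 BTU/hr

81323.68 BTU/hr


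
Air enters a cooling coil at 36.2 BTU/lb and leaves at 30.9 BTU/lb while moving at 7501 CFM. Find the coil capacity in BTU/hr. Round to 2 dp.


Q = 4.5 * 7501 * (36.2 - 30.9) = 178898.85 BTU/hr

178898.85 BTU/hr


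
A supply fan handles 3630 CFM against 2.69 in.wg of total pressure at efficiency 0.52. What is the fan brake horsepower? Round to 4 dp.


BHP = 3630 * 2.69 / (6356 * 0.52) = 2.9544 hp

2.9544 hp


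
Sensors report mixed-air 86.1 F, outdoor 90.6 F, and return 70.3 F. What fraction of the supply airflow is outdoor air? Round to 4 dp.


frac = (86.1 - 70.3) / (90.6 - 70.3) = 0.7783

0.7783


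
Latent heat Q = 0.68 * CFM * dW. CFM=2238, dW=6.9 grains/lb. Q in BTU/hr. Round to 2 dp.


Q = 0.68 * 2238 * 6.9 = 10500.70 BTU/hr

10500.70 BTU/hr


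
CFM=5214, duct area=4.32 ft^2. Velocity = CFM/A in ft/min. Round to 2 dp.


V = 5214 / 4.32 = 1206.94 ft/min

1206.94 ft/min


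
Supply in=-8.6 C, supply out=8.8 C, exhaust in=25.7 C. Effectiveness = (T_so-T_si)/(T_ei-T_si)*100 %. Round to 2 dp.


eff = (8.8-(-8.6))/(25.7-(-8.6))*100 = 50.73 %

50.73 %


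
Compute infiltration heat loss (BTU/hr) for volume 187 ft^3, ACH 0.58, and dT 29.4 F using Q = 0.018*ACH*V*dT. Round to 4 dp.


Q = 0.018 * 0.58 * 187 * 29.4 = 57.3970 BTU/hr

57.3970 BTU/hr


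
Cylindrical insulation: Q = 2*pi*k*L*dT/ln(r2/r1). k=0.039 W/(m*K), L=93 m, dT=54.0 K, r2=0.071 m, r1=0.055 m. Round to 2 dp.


Q = 2*pi*0.039*93*54.0/ln(0.071/0.055) = 4819.38 W

4819.38 W


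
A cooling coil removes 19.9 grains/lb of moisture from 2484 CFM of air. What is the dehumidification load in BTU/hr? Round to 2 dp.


Q = 0.68 * 2484 * 19.9 = 33613.49 BTU/hr

33613.49 BTU/hr


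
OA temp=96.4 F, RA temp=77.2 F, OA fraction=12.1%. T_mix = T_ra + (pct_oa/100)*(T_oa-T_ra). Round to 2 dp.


T_mix = 77.2 + (12.1/100)*(96.4-77.2) = 79.52 F

79.52 F


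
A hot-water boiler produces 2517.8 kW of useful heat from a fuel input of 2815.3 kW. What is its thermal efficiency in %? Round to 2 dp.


eta = (2517.8/2815.3)*100 = 89.43 %

89.43 %


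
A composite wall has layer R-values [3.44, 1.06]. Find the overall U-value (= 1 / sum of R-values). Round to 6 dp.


R_total = 3.44 + 1.06 = 4.50
U = 1/4.50 = 0.222222

0.222222


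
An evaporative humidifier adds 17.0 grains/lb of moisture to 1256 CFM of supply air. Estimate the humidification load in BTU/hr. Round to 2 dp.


Q = 0.68 * 1256 * 17.0 = 14519.36 BTU/hr

14519.36 BTU/hr


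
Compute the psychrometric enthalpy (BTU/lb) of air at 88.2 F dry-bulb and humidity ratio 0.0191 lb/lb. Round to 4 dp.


h = 0.24*88.2 + 0.0191*(1061+0.444*88.2) = 42.1811 BTU/lb

42.1811 BTU/lb


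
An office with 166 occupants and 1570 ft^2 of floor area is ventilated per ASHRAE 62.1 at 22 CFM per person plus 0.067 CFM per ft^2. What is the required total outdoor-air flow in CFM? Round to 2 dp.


Total = 166*22 + 1570*0.067 = 3757.19 CFM

3757.19 CFM


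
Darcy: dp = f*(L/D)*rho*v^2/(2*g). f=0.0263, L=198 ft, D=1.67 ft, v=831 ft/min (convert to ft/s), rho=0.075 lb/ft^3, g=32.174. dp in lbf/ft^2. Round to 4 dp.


v_fps = 831/60 = 13.85 ft/s
dp = 0.0263*(198/1.67)*0.075*13.85^2/(2*32.174) = 0.6972 lbf/ft^2

0.6972 lbf/ft^2
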